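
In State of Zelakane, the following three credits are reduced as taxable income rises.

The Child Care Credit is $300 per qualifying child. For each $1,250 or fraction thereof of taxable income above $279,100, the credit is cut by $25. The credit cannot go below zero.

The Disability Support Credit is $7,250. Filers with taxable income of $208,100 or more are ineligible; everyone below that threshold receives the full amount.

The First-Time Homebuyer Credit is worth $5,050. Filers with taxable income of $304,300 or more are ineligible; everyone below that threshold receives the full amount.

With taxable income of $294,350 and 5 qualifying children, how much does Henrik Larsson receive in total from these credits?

$6,225

Child Care Credit: base = 5 × $300 = $1,500. income exceeds $279,100 by $15,250, which is 13 full-or-partial $1,250 increments; reduction = 13 × $25 = $325, leaving $1,175.
Disability Support Credit: $294,350 meets or exceeds the $208,100 cutoff, so the credit is $0.
First-Time Homebuyer Credit: $294,350 is below the $304,300 cutoff, so the full $5,050 applies.
Total: $1,175 + $0 + $5,050 = $6,225.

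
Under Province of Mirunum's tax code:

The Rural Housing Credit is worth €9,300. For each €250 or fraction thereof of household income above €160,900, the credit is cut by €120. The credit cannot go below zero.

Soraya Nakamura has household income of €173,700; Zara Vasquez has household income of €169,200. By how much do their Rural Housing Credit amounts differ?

€2,160

Soraya (€173,700): Rural Housing Credit: income exceeds €160,900 by €12,800, which is 52 full-or-partial €250 increments; reduction = 52 × €120 = €6,240, leaving €3,060.
Zara (€169,200): Rural Housing Credit: income exceeds €160,900 by €8,300, which is 34 full-or-partial €250 increments; reduction = 34 × €120 = €4,080, leaving €5,220.
Difference: |€3,060 − €5,220| = €2,160.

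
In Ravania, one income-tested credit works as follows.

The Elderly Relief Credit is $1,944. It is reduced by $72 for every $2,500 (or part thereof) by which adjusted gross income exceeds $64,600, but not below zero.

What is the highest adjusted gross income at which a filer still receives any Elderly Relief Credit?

$129,600

After 26 increments the reduction is 26 × $72 = $1,872, leaving $72; one more increment wipes it out. Increment 26 ends at excess 26 × $2,500 = $65,000, so the highest qualifying income is $64,600 + $65,000 = $129,600.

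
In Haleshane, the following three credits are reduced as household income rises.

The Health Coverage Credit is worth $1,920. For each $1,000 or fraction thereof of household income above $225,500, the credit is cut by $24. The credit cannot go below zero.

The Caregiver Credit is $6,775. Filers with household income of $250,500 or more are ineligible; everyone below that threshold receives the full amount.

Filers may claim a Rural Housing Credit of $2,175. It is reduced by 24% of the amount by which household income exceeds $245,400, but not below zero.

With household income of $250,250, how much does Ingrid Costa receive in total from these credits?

$9,106

Health Coverage Credit: income exceeds $225,500 by $24,750, which is 25 full-or-partial $1,000 increments; reduction = 25 × $24 = $600, leaving $1,320.
Caregiver Credit: $250,250 is below the $250,500 cutoff, so the full $6,775 applies.
Rural Housing Credit: 24% of the $4,850 excess over $245,400 is $1,164; credit = $2,175 − $1,164 = $1,011.
Total: $1,320 + $6,775 + $1,011 = $9,106.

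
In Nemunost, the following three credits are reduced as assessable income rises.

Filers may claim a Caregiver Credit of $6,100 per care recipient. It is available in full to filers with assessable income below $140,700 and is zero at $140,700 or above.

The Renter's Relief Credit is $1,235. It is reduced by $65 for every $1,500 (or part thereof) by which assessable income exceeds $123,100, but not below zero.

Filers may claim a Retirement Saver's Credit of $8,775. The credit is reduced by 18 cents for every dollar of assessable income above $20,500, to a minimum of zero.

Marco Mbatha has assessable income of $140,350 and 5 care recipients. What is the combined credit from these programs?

$30,955

Caregiver Credit: base = 5 × $6,100 = $30,500. $140,350 is below the $140,700 cutoff, so the full $30,500 applies.
Renter's Relief Credit: income exceeds $123,100 by $17,250, which is 12 full-or-partial $1,500 increments; reduction = 12 × $65 = $780, leaving $455.
Retirement Saver's Credit: 18% of the $119,850 excess over $20,500 is $21,573 ≥ base, so the credit is $0.
Total: $30,500 + $455 + $0 = $30,955.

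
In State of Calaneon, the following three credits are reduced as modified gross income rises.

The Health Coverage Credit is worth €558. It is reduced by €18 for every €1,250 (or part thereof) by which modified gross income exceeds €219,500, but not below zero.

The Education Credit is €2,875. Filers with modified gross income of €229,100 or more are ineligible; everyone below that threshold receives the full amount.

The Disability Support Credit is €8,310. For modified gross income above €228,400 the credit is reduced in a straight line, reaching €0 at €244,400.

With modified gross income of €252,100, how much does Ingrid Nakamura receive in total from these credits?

Health Coverage Credit: income exceeds €219,500 by €32,600, which is 27 full-or-partial €1,250 increments; reduction = 27 × €18 = €486, leaving €72.
Education Credit: €252,100 meets or exceeds the €229,100 cutoff, so the credit is €0.
Disability Support Credit: €252,100 is at or above €244,400, so the credit is €0.
Total: €72 + €0 + €0 = €72.

€72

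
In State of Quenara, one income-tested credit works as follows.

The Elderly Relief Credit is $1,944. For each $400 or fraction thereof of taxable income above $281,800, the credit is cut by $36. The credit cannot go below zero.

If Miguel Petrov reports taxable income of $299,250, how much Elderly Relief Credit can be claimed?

Elderly Relief Credit: income exceeds $281,800 by $17,450, which is 44 full-or-partial $400 increments; reduction = 44 × $36 = $1,584, leaving $360.

$360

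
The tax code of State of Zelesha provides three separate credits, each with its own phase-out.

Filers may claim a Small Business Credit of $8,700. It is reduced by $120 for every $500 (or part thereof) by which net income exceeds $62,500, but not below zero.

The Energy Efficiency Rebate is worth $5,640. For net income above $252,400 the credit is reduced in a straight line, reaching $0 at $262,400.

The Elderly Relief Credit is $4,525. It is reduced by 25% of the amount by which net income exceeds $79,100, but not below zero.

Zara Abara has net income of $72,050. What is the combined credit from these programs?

Small Business Credit: income exceeds $62,500 by $9,550, which is 20 full-or-partial $500 increments; reduction = 20 × $120 = $2,400, leaving $6,300.
Energy Efficiency Rebate: $72,050 is at or below the $252,400 threshold, so the full $5,640 applies.
Elderly Relief Credit: $72,050 is at or below the $79,100 threshold, so the full $4,525 applies.
Total: $6,300 + $5,640 + $4,525 = $16,465.

$16,465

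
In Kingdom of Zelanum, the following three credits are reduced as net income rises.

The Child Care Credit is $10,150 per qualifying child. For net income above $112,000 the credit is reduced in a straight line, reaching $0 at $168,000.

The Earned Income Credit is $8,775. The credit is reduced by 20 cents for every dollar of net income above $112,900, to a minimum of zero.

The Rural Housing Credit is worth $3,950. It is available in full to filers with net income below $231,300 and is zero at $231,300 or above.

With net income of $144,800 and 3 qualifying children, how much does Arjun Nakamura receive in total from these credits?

Child Care Credit: base = 3 × $10,150 = $30,450. $144,800 is $32,800 into a $56,000 phase-out range, leaving 23,200/56,000 of the credit: $30,450 × 23,200/56,000 = $12,615.
Earned Income Credit: 20% of the $31,900 excess over $112,900 is $6,380; credit = $8,775 − $6,380 = $2,395.
Rural Housing Credit: $144,800 is below the $231,300 cutoff, so the full $3,950 applies.
Total: $12,615 + $2,395 + $3,950 = $18,960.

$18,960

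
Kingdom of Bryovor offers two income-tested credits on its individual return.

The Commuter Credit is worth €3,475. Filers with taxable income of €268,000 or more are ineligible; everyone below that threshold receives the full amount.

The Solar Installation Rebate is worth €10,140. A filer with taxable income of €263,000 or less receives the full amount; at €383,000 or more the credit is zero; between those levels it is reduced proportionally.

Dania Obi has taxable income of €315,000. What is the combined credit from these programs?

Commuter Credit: €315,000 meets or exceeds the €268,000 cutoff, so the credit is €0.
Solar Installation Rebate: €315,000 is €52,000 into a €120,000 phase-out range, leaving 68,000/120,000 of the credit: €10,140 × 68,000/120,000 = €5,746.
Total: €0 + €5,746 = €5,746.

€5,746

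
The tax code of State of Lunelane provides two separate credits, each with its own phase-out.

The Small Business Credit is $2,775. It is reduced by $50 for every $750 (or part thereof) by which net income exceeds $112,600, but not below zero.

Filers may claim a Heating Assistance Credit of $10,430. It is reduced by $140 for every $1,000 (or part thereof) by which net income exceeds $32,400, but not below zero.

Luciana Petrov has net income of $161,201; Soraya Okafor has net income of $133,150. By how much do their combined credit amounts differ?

Luciana ($161,201): Small Business Credit: income exceeds $112,600 by $48,601 → 65 increments × $50 = $3,250 ≥ base, so the credit is $0. Heating Assistance Credit: income exceeds $32,400 by $128,801 → 129 increments × $140 = $18,060 ≥ base, so the credit is $0. total $0 + $0 = $0
Soraya ($133,150): Small Business Credit: income exceeds $112,600 by $20,550, which is 28 full-or-partial $750 increments; reduction = 28 × $50 = $1,400, leaving $1,375. Heating Assistance Credit: income exceeds $32,400 by $100,750 → 101 increments × $140 = $14,140 ≥ base, so the credit is $0. total $1,375 + $0 = $1,375
Difference: |$0 − $1,375| = $1,375.

$1,375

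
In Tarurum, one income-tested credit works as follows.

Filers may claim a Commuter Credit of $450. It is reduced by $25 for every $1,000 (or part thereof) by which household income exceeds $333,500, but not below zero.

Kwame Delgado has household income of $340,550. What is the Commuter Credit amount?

Commuter Credit: income exceeds $333,500 by $7,050, which is 8 full-or-partial $1,000 increments; reduction = 8 × $25 = $200, leaving $250.

$250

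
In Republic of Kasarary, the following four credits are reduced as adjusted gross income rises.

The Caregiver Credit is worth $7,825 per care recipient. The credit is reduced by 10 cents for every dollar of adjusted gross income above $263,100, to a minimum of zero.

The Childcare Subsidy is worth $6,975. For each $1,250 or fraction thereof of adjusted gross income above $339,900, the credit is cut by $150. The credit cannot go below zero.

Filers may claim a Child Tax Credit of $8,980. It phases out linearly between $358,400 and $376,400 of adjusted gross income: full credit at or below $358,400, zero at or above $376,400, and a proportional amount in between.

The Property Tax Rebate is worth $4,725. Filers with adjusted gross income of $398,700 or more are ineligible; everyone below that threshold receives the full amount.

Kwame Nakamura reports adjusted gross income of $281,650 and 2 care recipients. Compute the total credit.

$34,475

Caregiver Credit: base = 2 × $7,825 = $15,650. 10% of the $18,550 excess over $263,100 is $1,855; credit = $15,650 − $1,855 = $13,795.
Childcare Subsidy: $281,650 is at or below the $339,900 threshold, so the full $6,975 applies.
Child Tax Credit: $281,650 is at or below the $358,400 threshold, so the full $8,980 applies.
Property Tax Rebate: $281,650 is below the $398,700 cutoff, so the full $4,725 applies.
Total: $13,795 + $6,975 + $8,980 + $4,725 = $34,475.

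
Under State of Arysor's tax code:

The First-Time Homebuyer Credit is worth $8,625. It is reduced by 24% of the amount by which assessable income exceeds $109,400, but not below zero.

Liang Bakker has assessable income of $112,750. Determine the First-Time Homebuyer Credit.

$7,821

First-Time Homebuyer Credit: 24% of the $3,350 excess over $109,400 is $804; credit = $8,625 − $804 = $7,821.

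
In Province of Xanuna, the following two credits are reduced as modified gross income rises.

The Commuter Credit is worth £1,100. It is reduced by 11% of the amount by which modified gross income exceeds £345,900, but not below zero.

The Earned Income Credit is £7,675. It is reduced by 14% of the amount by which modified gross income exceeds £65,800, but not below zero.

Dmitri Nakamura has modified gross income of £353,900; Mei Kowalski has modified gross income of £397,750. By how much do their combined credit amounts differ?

Dmitri (£353,900): Commuter Credit: 11% of the £8,000 excess over £345,900 is £880; credit = £1,100 − £880 = £220. Earned Income Credit: 14% of the £288,100 excess over £65,800 is £40,334 ≥ base, so the credit is £0. total £220 + £0 = £220
Mei (£397,750): Commuter Credit: 11% of the £51,850 excess over £345,900 is £5,703.50 ≥ base, so the credit is £0. Earned Income Credit: 14% of the £331,950 excess over £65,800 is £46,473 ≥ base, so the credit is £0. total £0 + £0 = £0
Difference: |£220 − £0| = £220.

£220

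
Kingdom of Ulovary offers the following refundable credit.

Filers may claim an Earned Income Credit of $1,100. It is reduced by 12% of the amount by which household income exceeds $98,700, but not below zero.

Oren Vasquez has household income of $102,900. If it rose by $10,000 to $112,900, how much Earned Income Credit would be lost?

$596

At $102,900 — 12% of the $4,200 excess over $98,700 is $504; credit = $1,100 − $504 = $596.
At $112,900 — 12% of the $14,200 excess over $98,700 is $1,704 ≥ base, so the credit is $0.
Lost: $596 − $0 = $596.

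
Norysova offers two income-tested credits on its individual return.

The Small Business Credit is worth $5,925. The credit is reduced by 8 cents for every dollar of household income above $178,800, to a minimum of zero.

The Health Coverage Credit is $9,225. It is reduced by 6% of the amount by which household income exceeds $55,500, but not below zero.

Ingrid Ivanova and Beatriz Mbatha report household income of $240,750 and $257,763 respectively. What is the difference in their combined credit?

$969

Ingrid ($240,750): Small Business Credit: 8% of the $61,950 excess over $178,800 is $4,956; credit = $5,925 − $4,956 = $969. Health Coverage Credit: 6% of the $185,250 excess over $55,500 is $11,115 ≥ base, so the credit is $0. total $969 + $0 = $969
Beatriz ($257,763): Small Business Credit: 8% of the $78,963 excess over $178,800 is $6,317.04 ≥ base, so the credit is $0. Health Coverage Credit: 6% of the $202,263 excess over $55,500 is $12,135.78 ≥ base, so the credit is $0. total $0 + $0 = $0
Difference: |$969 − $0| = $969.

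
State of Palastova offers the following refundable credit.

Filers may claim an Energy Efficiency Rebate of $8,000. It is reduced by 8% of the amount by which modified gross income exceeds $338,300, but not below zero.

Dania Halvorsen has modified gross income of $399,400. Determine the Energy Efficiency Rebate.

Energy Efficiency Rebate: 8% of the $61,100 excess over $338,300 is $4,888; credit = $8,000 − $4,888 = $3,112.

$3,112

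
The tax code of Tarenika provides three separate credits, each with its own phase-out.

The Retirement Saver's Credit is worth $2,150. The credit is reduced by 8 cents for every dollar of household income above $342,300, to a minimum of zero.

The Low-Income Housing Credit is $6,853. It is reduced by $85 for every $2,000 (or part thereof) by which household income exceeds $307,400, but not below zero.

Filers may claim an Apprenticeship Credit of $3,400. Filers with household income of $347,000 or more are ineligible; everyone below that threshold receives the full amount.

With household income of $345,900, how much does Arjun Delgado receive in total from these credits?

$10,415

Retirement Saver's Credit: 8% of the $3,600 excess over $342,300 is $288; credit = $2,150 − $288 = $1,862.
Low-Income Housing Credit: income exceeds $307,400 by $38,500, which is 20 full-or-partial $2,000 increments; reduction = 20 × $85 = $1,700, leaving $5,153.
Apprenticeship Credit: $345,900 is below the $347,000 cutoff, so the full $3,400 applies.
Total: $1,862 + $5,153 + $3,400 = $10,415.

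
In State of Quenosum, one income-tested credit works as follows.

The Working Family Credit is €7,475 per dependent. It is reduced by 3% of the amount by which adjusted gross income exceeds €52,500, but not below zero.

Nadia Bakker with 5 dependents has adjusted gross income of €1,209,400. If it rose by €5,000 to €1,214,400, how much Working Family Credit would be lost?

€150

At €1,209,400 — base = 5 × €7,475 = €37,375. 3% of the €1,156,900 excess over €52,500 is €34,707; credit = €37,375 − €34,707 = €2,668.
At €1,214,400 — base = 5 × €7,475 = €37,375. 3% of the €1,161,900 excess over €52,500 is €34,857; credit = €37,375 − €34,857 = €2,518.
Lost: €2,668 − €2,518 = €150.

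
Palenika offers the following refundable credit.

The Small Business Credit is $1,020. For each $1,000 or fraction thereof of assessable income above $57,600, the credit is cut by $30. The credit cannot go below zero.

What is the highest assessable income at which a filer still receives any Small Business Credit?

$90,600

After 33 increments the reduction is 33 × $30 = $990, leaving $30; one more increment wipes it out. Increment 33 ends at excess 33 × $1,000 = $33,000, so the highest qualifying income is $57,600 + $33,000 = $90,600.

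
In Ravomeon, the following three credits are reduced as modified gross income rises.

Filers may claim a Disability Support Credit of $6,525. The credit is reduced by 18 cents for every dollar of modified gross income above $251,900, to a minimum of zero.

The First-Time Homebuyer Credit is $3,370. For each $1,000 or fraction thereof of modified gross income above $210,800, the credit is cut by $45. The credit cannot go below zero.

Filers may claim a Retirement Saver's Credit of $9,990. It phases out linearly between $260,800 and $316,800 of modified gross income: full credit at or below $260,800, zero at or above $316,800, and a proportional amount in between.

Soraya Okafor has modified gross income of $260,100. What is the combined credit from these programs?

$16,159

Disability Support Credit: 18% of the $8,200 excess over $251,900 is $1,476; credit = $6,525 − $1,476 = $5,049.
First-Time Homebuyer Credit: income exceeds $210,800 by $49,300, which is 50 full-or-partial $1,000 increments; reduction = 50 × $45 = $2,250, leaving $1,120.
Retirement Saver's Credit: $260,100 is at or below the $260,800 threshold, so the full $9,990 applies.
Total: $5,049 + $1,120 + $9,990 = $16,159.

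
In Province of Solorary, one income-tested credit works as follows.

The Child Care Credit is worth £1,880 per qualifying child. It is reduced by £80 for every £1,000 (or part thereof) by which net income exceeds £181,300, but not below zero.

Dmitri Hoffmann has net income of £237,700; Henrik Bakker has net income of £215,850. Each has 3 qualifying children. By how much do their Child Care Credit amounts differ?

£1,760

Dmitri (£237,700): Child Care Credit: base = 3 × £1,880 = £5,640. income exceeds £181,300 by £56,400, which is 57 full-or-partial £1,000 increments; reduction = 57 × £80 = £4,560, leaving £1,080.
Henrik (£215,850): Child Care Credit: base = 3 × £1,880 = £5,640. income exceeds £181,300 by £34,550, which is 35 full-or-partial £1,000 increments; reduction = 35 × £80 = £2,800, leaving £2,840.
Difference: |£1,080 − £2,840| = £1,760.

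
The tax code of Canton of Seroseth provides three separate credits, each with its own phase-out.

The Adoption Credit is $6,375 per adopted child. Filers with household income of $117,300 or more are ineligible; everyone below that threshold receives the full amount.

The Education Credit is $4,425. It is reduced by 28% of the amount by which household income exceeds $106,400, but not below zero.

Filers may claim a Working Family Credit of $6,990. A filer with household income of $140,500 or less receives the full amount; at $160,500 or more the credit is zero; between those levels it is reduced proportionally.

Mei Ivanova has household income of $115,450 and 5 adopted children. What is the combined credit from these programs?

$40,756

Adoption Credit: base = 5 × $6,375 = $31,875. $115,450 is below the $117,300 cutoff, so the full $31,875 applies.
Education Credit: 28% of the $9,050 excess over $106,400 is $2,534; credit = $4,425 − $2,534 = $1,891.
Working Family Credit: $115,450 is at or below the $140,500 threshold, so the full $6,990 applies.
Total: $31,875 + $1,891 + $6,990 = $40,756.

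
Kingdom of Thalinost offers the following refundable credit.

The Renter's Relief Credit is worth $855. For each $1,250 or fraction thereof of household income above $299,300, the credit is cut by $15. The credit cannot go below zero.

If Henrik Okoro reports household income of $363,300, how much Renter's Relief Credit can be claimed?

$75

Renter's Relief Credit: income exceeds $299,300 by $64,000, which is 52 full-or-partial $1,250 increments; reduction = 52 × $15 = $780, leaving $75.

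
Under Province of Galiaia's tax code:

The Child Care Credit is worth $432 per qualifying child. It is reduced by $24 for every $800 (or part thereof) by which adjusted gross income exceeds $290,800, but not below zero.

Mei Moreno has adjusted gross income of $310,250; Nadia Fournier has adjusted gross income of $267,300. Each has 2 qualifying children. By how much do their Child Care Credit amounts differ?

$600

Mei ($310,250): Child Care Credit: base = 2 × $432 = $864. income exceeds $290,800 by $19,450, which is 25 full-or-partial $800 increments; reduction = 25 × $24 = $600, leaving $264.
Nadia ($267,300): Child Care Credit: base = 2 × $432 = $864. $267,300 is at or below the $290,800 threshold, so the full $864 applies.
Difference: |$264 − $864| = $600.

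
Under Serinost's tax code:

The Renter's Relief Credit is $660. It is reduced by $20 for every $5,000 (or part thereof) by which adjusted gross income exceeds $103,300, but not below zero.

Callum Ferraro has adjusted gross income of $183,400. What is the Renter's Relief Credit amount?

Renter's Relief Credit: income exceeds $103,300 by $80,100, which is 17 full-or-partial $5,000 increments; reduction = 17 × $20 = $340, leaving $320.

$320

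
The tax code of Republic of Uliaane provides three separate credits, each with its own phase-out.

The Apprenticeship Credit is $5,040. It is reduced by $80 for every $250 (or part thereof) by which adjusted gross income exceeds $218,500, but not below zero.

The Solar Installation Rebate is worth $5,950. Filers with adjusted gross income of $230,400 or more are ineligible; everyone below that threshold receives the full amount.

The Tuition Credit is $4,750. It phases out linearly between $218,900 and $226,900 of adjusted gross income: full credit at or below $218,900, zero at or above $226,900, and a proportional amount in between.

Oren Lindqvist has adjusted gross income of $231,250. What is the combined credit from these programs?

$960

Apprenticeship Credit: income exceeds $218,500 by $12,750, which is 51 full-or-partial $250 increments; reduction = 51 × $80 = $4,080, leaving $960.
Solar Installation Rebate: $231,250 meets or exceeds the $230,400 cutoff, so the credit is $0.
Tuition Credit: $231,250 is at or above $226,900, so the credit is $0.
Total: $960 + $0 + $0 = $960.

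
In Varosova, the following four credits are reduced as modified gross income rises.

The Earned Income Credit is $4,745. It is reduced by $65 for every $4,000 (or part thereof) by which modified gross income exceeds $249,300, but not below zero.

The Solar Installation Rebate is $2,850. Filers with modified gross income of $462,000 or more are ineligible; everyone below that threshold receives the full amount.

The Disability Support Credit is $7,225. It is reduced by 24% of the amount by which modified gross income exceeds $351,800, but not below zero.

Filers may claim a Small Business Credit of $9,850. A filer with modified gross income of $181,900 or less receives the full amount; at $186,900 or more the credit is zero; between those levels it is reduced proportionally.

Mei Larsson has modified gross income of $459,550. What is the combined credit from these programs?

$4,150

Earned Income Credit: income exceeds $249,300 by $210,250, which is 53 full-or-partial $4,000 increments; reduction = 53 × $65 = $3,445, leaving $1,300.
Solar Installation Rebate: $459,550 is below the $462,000 cutoff, so the full $2,850 applies.
Disability Support Credit: 24% of the $107,750 excess over $351,800 is $25,860 ≥ base, so the credit is $0.
Small Business Credit: $459,550 is at or above $186,900, so the credit is $0.
Total: $1,300 + $2,850 + $0 + $0 = $4,150.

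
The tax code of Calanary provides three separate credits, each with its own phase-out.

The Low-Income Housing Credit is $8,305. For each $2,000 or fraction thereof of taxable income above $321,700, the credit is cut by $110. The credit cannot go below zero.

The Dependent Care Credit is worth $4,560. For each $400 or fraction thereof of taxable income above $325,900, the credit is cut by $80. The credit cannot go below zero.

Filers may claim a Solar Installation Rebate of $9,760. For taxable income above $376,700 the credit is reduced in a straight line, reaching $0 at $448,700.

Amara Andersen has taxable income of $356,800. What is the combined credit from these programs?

Low-Income Housing Credit: income exceeds $321,700 by $35,100, which is 18 full-or-partial $2,000 increments; reduction = 18 × $110 = $1,980, leaving $6,325.
Dependent Care Credit: income exceeds $325,900 by $30,900 → 78 increments × $80 = $6,240 ≥ base, so the credit is $0.
Solar Installation Rebate: $356,800 is at or below the $376,700 threshold, so the full $9,760 applies.
Total: $6,325 + $0 + $9,760 = $16,085.

$16,085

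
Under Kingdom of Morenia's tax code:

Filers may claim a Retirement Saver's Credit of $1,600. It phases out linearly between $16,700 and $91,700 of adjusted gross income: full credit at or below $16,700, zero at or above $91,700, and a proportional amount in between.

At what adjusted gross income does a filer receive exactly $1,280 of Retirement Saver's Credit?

$1,280 is 1,280/1,600 of the full $1,600, so 320/1,600 of the $75,000 range has been used: income = $16,700 + $75,000 × 320/1,600 = $31,700.

$31,700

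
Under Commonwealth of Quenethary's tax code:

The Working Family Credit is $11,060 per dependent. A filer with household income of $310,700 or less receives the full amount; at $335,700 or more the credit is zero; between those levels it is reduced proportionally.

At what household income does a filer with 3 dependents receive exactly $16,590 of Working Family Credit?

$323,200

Full credit = 3 × $11,060 = $33,180.
$16,590 is 16,590/33,180 of the full $33,180, so 16,590/33,180 of the $25,000 range has been used: income = $310,700 + $25,000 × 16,590/33,180 = $323,200.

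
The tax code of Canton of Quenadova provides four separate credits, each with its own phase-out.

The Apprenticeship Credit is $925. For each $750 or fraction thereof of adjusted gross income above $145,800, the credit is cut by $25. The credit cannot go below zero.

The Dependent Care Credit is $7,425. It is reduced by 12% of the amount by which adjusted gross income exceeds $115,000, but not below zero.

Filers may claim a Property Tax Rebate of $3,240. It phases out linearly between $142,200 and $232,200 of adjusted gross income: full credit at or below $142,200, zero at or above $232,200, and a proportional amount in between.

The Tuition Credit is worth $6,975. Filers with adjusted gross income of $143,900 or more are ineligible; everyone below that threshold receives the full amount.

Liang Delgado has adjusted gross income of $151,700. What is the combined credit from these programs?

$6,644

Apprenticeship Credit: income exceeds $145,800 by $5,900, which is 8 full-or-partial $750 increments; reduction = 8 × $25 = $200, leaving $725.
Dependent Care Credit: 12% of the $36,700 excess over $115,000 is $4,404; credit = $7,425 − $4,404 = $3,021.
Property Tax Rebate: $151,700 is $9,500 into a $90,000 phase-out range, leaving 80,500/90,000 of the credit: $3,240 × 80,500/90,000 = $2,898.
Tuition Credit: $151,700 meets or exceeds the $143,900 cutoff, so the credit is $0.
Total: $725 + $3,021 + $2,898 + $0 = $6,644.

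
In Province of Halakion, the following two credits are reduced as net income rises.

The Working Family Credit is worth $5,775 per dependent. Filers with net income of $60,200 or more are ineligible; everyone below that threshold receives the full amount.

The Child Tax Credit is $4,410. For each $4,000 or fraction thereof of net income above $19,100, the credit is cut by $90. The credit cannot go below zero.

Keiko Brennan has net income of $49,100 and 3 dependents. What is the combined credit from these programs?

Working Family Credit: base = 3 × $5,775 = $17,325. $49,100 is below the $60,200 cutoff, so the full $17,325 applies.
Child Tax Credit: income exceeds $19,100 by $30,000, which is 8 full-or-partial $4,000 increments; reduction = 8 × $90 = $720, leaving $3,690.
Total: $17,325 + $3,690 = $21,015.

$21,015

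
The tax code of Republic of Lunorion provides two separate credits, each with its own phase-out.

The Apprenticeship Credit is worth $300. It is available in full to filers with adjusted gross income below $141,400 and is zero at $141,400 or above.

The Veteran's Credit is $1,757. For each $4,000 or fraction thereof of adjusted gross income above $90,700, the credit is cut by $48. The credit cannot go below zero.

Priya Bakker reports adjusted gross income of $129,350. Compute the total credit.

Apprenticeship Credit: $129,350 is below the $141,400 cutoff, so the full $300 applies.
Veteran's Credit: income exceeds $90,700 by $38,650, which is 10 full-or-partial $4,000 increments; reduction = 10 × $48 = $480, leaving $1,277.
Total: $300 + $1,277 = $1,577.

$1,577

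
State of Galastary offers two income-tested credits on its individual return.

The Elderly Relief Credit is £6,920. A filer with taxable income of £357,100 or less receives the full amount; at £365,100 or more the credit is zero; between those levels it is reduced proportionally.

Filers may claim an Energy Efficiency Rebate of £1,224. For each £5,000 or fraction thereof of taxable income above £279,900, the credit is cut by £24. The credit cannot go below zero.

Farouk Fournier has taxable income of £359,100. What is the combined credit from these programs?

Elderly Relief Credit: £359,100 is £2,000 into a £8,000 phase-out range, leaving 6,000/8,000 of the credit: £6,920 × 6,000/8,000 = £5,190.
Energy Efficiency Rebate: income exceeds £279,900 by £79,200, which is 16 full-or-partial £5,000 increments; reduction = 16 × £24 = £384, leaving £840.
Total: £5,190 + £840 = £6,030.

£6,030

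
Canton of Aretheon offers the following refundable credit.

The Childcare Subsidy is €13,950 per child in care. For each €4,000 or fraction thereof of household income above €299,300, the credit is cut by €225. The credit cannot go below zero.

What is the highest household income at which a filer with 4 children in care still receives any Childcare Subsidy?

€1,287,300

Full credit = 4 × €13,950 = €55,800.
After 247 increments the reduction is 247 × €225 = €55,575, leaving €225; one more increment wipes it out. Increment 247 ends at excess 247 × €4,000 = €988,000, so the highest qualifying income is €299,300 + €988,000 = €1,287,300.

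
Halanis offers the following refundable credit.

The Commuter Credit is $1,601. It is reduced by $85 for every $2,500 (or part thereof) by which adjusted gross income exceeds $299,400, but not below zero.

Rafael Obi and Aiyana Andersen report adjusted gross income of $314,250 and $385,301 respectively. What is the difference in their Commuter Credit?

Rafael ($314,250): Commuter Credit: income exceeds $299,400 by $14,850, which is 6 full-or-partial $2,500 increments; reduction = 6 × $85 = $510, leaving $1,091.
Aiyana ($385,301): Commuter Credit: income exceeds $299,400 by $85,901 → 35 increments × $85 = $2,975 ≥ base, so the credit is $0.
Difference: |$1,091 − $0| = $1,091.

$1,091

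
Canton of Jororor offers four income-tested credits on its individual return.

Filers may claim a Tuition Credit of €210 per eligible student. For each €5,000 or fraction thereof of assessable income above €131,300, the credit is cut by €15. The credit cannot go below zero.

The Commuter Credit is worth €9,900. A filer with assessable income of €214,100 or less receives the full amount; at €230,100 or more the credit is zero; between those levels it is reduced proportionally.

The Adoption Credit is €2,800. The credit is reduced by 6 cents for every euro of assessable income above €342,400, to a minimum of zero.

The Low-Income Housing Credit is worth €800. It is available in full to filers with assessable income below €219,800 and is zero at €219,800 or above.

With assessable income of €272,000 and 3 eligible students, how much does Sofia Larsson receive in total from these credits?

€2,995

Tuition Credit: base = 3 × €210 = €630. income exceeds €131,300 by €140,700, which is 29 full-or-partial €5,000 increments; reduction = 29 × €15 = €435, leaving €195.
Commuter Credit: €272,000 is at or above €230,100, so the credit is €0.
Adoption Credit: €272,000 is at or below the €342,400 threshold, so the full €2,800 applies.
Low-Income Housing Credit: €272,000 meets or exceeds the €219,800 cutoff, so the credit is €0.
Total: €195 + €0 + €2,800 + €0 = €2,995.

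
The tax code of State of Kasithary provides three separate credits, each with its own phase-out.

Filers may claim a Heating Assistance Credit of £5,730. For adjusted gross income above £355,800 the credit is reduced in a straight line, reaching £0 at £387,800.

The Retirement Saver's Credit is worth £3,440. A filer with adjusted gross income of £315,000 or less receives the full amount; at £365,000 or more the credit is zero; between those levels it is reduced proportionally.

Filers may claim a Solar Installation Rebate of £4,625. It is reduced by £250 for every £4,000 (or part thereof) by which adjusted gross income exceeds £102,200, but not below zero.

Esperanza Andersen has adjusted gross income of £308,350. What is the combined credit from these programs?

£9,170

Heating Assistance Credit: £308,350 is at or below the £355,800 threshold, so the full £5,730 applies.
Retirement Saver's Credit: £308,350 is at or below the £315,000 threshold, so the full £3,440 applies.
Solar Installation Rebate: income exceeds £102,200 by £206,150 → 52 increments × £250 = £13,000 ≥ base, so the credit is £0.
Total: £5,730 + £3,440 + £0 = £9,170.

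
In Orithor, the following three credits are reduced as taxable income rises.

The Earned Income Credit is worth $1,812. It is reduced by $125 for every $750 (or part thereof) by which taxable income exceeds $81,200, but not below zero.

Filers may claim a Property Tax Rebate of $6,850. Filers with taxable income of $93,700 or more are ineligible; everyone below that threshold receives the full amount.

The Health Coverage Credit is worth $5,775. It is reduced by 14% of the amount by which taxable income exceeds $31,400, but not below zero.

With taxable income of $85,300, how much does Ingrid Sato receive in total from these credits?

$7,912

Earned Income Credit: income exceeds $81,200 by $4,100, which is 6 full-or-partial $750 increments; reduction = 6 × $125 = $750, leaving $1,062.
Property Tax Rebate: $85,300 is below the $93,700 cutoff, so the full $6,850 applies.
Health Coverage Credit: 14% of the $53,900 excess over $31,400 is $7,546 ≥ base, so the credit is $0.
Total: $1,062 + $6,850 + $0 = $7,912.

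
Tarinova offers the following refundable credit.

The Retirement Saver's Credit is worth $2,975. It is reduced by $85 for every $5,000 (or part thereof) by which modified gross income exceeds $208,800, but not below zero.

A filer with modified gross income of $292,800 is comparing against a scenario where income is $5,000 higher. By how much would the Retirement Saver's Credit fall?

At $292,800 — income exceeds $208,800 by $84,000, which is 17 full-or-partial $5,000 increments; reduction = 17 × $85 = $1,445, leaving $1,530.
At $297,800 — income exceeds $208,800 by $89,000, which is 18 full-or-partial $5,000 increments; reduction = 18 × $85 = $1,530, leaving $1,445.
Lost: $1,530 − $1,445 = $85.

$85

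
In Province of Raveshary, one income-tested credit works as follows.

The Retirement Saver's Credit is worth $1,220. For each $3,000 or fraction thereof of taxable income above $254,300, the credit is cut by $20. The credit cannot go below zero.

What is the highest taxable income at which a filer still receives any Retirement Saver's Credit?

$434,300

After 60 increments the reduction is 60 × $20 = $1,200, leaving $20; one more increment wipes it out. Increment 60 ends at excess 60 × $3,000 = $180,000, so the highest qualifying income is $254,300 + $180,000 = $434,300.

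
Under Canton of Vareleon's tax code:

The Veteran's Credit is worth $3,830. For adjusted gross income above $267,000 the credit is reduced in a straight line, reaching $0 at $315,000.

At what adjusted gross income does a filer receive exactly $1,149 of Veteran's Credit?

$300,600

$1,149 is 1,149/3,830 of the full $3,830, so 2,681/3,830 of the $48,000 range has been used: income = $267,000 + $48,000 × 2,681/3,830 = $300,600.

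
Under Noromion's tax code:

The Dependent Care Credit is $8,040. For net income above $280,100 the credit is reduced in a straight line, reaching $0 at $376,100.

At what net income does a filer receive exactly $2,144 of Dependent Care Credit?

$2,144 is 2,144/8,040 of the full $8,040, so 5,896/8,040 of the $96,000 range has been used: income = $280,100 + $96,000 × 5,896/8,040 = $350,500.

$350,500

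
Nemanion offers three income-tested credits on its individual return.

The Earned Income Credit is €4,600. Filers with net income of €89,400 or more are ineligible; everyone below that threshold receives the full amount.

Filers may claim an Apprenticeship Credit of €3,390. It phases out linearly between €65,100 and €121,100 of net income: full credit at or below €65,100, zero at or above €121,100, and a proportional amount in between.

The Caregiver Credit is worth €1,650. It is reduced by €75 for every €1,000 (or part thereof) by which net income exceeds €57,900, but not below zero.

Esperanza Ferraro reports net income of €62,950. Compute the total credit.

€9,190

Earned Income Credit: €62,950 is below the €89,400 cutoff, so the full €4,600 applies.
Apprenticeship Credit: €62,950 is at or below the €65,100 threshold, so the full €3,390 applies.
Caregiver Credit: income exceeds €57,900 by €5,050, which is 6 full-or-partial €1,000 increments; reduction = 6 × €75 = €450, leaving €1,200.
Total: €4,600 + €3,390 + €1,200 = €9,190.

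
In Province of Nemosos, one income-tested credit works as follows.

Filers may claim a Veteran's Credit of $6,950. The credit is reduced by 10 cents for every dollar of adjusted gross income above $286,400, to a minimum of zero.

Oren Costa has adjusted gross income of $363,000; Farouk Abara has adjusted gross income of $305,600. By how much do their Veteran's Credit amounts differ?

$5,030

Oren ($363,000): Veteran's Credit: 10% of the $76,600 excess over $286,400 is $7,660 ≥ base, so the credit is $0.
Farouk ($305,600): Veteran's Credit: 10% of the $19,200 excess over $286,400 is $1,920; credit = $6,950 − $1,920 = $5,030.
Difference: |$0 − $5,030| = $5,030.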